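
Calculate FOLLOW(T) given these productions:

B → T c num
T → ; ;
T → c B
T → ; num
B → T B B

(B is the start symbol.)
{ ';', 'c' }

To compute FOLLOW(T), find every occurrence of T on a right-hand side N → α T β: add FIRST(β) \ {ε}, and if β is empty or nullable also add FOLLOW(N). Iterate to a fixed point.

In B → T c num: T is followed by c num, add FIRST(c num) \ {ε} = { 'c' }
In B → T B B: T is followed by B B, add FIRST(B B) \ {ε} = { ';', 'c' }

Taking the union: FOLLOW(T) = { ';', 'c' }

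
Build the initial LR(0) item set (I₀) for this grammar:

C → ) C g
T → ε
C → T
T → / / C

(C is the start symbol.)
First, augment the grammar with C' → C
I₀ = CLOSURE({ [C' → . C] }):
  [C' → . C] has the dot before C: add [C → . ) C g], [C → . T]
  [C → . T] has the dot before T: add [T → .], [T → . / / C]
No further items can be added.

I₀ = { [C → . ) C g], [C → . T], [C' → . C], [T → . / / C], [T → .] }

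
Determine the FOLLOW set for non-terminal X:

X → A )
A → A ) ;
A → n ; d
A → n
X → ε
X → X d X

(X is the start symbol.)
X is the start symbol, so $ ∈ FOLLOW(X).
In X → X d X: X is followed by d X, add FIRST(d X) \ {ε} = { 'd' }
In X → X d X: X is at the end; this adds FOLLOW(X) to itself — nothing new

Taking the union: FOLLOW(X) = { $, 'd' }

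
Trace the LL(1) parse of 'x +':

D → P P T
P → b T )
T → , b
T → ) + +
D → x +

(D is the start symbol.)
LL(1) parsing maintains a stack (initially the start symbol over $) and the input. At each step: if the stack top is a terminal, match it against the current input token; if it is a non-terminal N, replace it with the RHS of M[N, lookahead] (the unique production whose predict set contains the lookahead).

Stack is shown with the top on the left.

Stack  Input  Action
--------------------
D $    x + $  output D → x +
x + $  x + $  match 'x'
+ $    + $    match '+'
$      $      accept

The string is accepted.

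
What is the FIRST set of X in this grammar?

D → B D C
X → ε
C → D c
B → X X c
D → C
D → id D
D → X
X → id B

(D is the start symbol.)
{ 'id', ε }

To compute FIRST(X), examine every production with X on the left-hand side, reading each right-hand side left to right until a non-nullable symbol is reached.

From X → ε:
  - ε-production, so ε ∈ FIRST(X)
From X → id B:
  - id is a terminal: add 'id' and stop

Collecting: FIRST(X) = { 'id', ε }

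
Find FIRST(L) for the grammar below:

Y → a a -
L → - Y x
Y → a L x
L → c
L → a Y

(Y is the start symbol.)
To compute FIRST(L), examine every production with L on the left-hand side, reading each right-hand side left to right until a non-nullable symbol is reached.

From L → - Y x:
  - '-' is a terminal: add '-' and stop
From L → c:
  - c is a terminal: add 'c' and stop
From L → a Y:
  - a is a terminal: add 'a' and stop

Collecting: FIRST(L) = { '-', 'a', 'c' }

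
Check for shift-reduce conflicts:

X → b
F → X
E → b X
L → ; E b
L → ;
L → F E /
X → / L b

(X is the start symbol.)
Yes — I4: [L → ; .] vs [E → . b X]

Augment with X' → X and build the canonical LR(0) collection (I0 = CLOSURE({[X' → . X]}), then GOTO on every symbol after a dot until no new states appear). It has 15 states:
  I0: { [X → . / L b], [X → . b], [X' → . X] }  — shift
  I1: { [F → . X], [L → . ; E b], [L → . ;], [L → . F E /], [X → . / L b], [X → . b], [X → / . L b] }  — shift
  I2: { [X' → X .] }  — accept
  I3: { [X → b .] }  — reduce
  I4: { [E → . b X], [L → ; . E b], [L → ; .] }  — shift, reduce
  I5: { [E → . b X], [L → F . E /] }  — shift
  I6: { [X → / L . b] }  — shift
  I7: { [F → X .] }  — reduce
  I8: { [X → / L b .] }  — reduce
  I9: { [L → F E . /] }  — shift
  I10: { [E → b . X], [X → . / L b], [X → . b] }  — shift
  I11: { [E → b X .] }  — reduce
  I12: { [L → F E / .] }  — reduce
  I13: { [L → ; E . b] }  — shift
  I14: { [L → ; E b .] }  — reduce

I4 contains reduce item [L → ; .] and shift item [E → . b X] — shift-reduce conflict.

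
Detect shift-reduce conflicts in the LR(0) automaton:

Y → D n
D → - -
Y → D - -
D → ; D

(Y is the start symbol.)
No shift-reduce conflicts

A shift-reduce conflict occurs when an LR(0) state has both:
  - a complete (reduce) item [A → α .] (dot at the end), and
  - a shift item [B → β . c γ] (dot before a terminal).

Augment with Y' → Y and build the canonical LR(0) collection (I0 = CLOSURE({[Y' → . Y]}), then GOTO on every symbol after a dot until no new states appear). It has 10 states:
  I0: { [D → . - -], [D → . ; D], [Y → . D - -], [Y → . D n], [Y' → . Y] }  — shift
  I1: { [D → - . -] }  — shift
  I2: { [D → . - -], [D → . ; D], [D → ; . D] }  — shift
  I3: { [Y → D . - -], [Y → D . n] }  — shift
  I4: { [Y' → Y .] }  — accept
  I5: { [Y → D - . -] }  — shift
  I6: { [Y → D n .] }  — reduce
  I7: { [Y → D - - .] }  — reduce
  I8: { [D → ; D .] }  — reduce
  I9: { [D → - - .] }  — reduce

No state contains both a complete item and a shift item.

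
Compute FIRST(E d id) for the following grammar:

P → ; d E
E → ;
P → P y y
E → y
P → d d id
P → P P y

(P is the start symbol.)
FIRST sets of the non-terminals involved (from the grammar, by fixed-point iteration):
  FIRST(E) = { ';', 'y' }

To compute FIRST(E d id), process the symbols left to right:
Symbol E is a non-terminal. Add FIRST(E) \ {ε} = { ';', 'y' }
E is not nullable (ε ∉ FIRST(E)), so stop here.
FIRST(E d id) = { ';', 'y' }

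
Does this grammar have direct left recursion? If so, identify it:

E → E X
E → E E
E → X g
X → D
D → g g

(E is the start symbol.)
Yes, E is left-recursive

Direct left recursion occurs when N → N α for some non-terminal N (the right-hand side begins with the left-hand side itself).

E → E X: LEFT RECURSIVE (starts with E)
E → E E: LEFT RECURSIVE (starts with E)
E → X g: starts with X
X → D: starts with D
D → g g: starts with g

The grammar has direct left recursion on: E.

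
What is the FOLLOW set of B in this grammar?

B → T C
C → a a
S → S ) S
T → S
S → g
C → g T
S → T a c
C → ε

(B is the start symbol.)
To compute FOLLOW(B), find every occurrence of B on a right-hand side N → α B β: add FIRST(β) \ {ε}, and if β is empty or nullable also add FOLLOW(N). Iterate to a fixed point.

B is the start symbol, so $ ∈ FOLLOW(B).
B does not occur on any right-hand side.

Taking the union: FOLLOW(B) = { $ }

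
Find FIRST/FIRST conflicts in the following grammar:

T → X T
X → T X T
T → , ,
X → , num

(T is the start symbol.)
Yes. T → X T / T → ',' ',' on { ',' }; X → T X T / X → ',' num on { ',' }

A FIRST/FIRST conflict occurs when two productions N → α and N → β for the same non-terminal have FIRST(α) ∩ FIRST(β) ≠ ∅ (with ε ∈ FIRST of a nullable right-hand side, so two nullable alternatives also conflict).

FIRST sets of the non-terminals at (or reachable through a nullable prefix from) the front of some alternative:
  FIRST(X) = { ',' }
  FIRST(T) = { ',' }

Productions for T:
  T → X T: FIRST = { ',' }
  T → , ,: FIRST = { ',' }
Productions for X:
  X → T X T: FIRST = { ',' }
  X → , num: FIRST = { ',' }

Conflict for T: T → X T and T → , ,
  Overlap: { ',' }
Conflict for X: X → T X T and X → , num
  Overlap: { ',' }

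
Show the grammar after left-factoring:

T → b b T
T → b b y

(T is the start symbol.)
T → b b T'
T' → T
T' → y

Left-factoring transforms A → αβ₁ | αβ₂ into A → αA' and A' → β₁ | β₂
(α is the longest common prefix among the alternatives). Repeat until
no nonterminal has two alternatives with a common prefix.

Round 1: T has alternatives sharing prefix 'b b'. Introduce T': T → b b T'
  Add: T' → T
  Add: T' → y

No remaining common prefixes — done.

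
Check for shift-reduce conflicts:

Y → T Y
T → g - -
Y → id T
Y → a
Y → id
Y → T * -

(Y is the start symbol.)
Yes — I5: [Y → id .] vs [T → . g - -]

Augment with Y' → Y and build the canonical LR(0) collection (I0 = CLOSURE({[Y' → . Y]}), then GOTO on every symbol after a dot until no new states appear). It has 12 states:
  I0: { [T → . g - -], [Y → . T * -], [Y → . T Y], [Y → . a], [Y → . id T], [Y → . id], [Y' → . Y] }  — shift
  I1: { [T → . g - -], [Y → . T * -], [Y → . T Y], [Y → . a], [Y → . id T], [Y → . id], [Y → T . * -], [Y → T . Y] }  — shift
  I2: { [Y' → Y .] }  — accept
  I3: { [Y → a .] }  — reduce
  I4: { [T → g . - -] }  — shift
  I5: { [T → . g - -], [Y → id . T], [Y → id .] }  — shift, reduce
  I6: { [Y → id T .] }  — reduce
  I7: { [T → g - . -] }  — shift
  I8: { [T → g - - .] }  — reduce
  I9: { [Y → T * . -] }  — shift
  I10: { [Y → T Y .] }  — reduce
  I11: { [Y → T * - .] }  — reduce

I5 contains reduce item [Y → id .] and shift item [T → . g - -] — shift-reduce conflict.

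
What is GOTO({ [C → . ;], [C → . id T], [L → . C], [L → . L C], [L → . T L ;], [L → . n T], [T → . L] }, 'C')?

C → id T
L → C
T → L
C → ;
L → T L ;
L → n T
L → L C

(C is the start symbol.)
{ [L → C .] }

GOTO(I, 'C') = CLOSURE({ [A → αX.β] : [A → α.Xβ] ∈ I, X = 'C' })

Items with dot before 'C', with the dot advanced:
  [L → . C] → [L → C .]
Closure adds nothing (no advanced item has the dot before a non-terminal).

GOTO = { [L → C .] }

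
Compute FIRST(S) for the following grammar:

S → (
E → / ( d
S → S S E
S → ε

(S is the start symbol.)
To compute FIRST(S), examine every production with S on the left-hand side, reading each right-hand side left to right until a non-nullable symbol is reached.

FIRST sets of the other non-terminals involved (by the same procedure, iterated to a fixed point):
  FIRST(E) = { '/' }

From S → (:
  - '(' is a terminal: add '(' and stop
From S → S S E:
  - S is the symbol being defined: contributes nothing new
    S is nullable, so continue to the next symbol
  - S is the symbol being defined: contributes nothing new
    S is nullable, so continue to the next symbol
  - E is a non-terminal: add FIRST(E) \ {ε} = { '/' }
    E is not nullable, so stop
From S → ε:
  - ε-production, so ε ∈ FIRST(S)

Collecting: FIRST(S) = { '(', '/', ε }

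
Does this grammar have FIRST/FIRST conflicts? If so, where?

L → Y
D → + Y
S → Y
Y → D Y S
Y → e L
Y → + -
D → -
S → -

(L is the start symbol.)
FIRST sets of the non-terminals at (or reachable through a nullable prefix from) the front of some alternative:
  FIRST(Y) = { '+', '-', 'e' }
  FIRST(D) = { '+', '-' }

Productions for D:
  D → + Y: FIRST = { '+' }
  D → -: FIRST = { '-' }
Productions for S:
  S → Y: FIRST = { '+', '-', 'e' }
  S → -: FIRST = { '-' }
Productions for Y:
  Y → D Y S: FIRST = { '+', '-' }
  Y → e L: FIRST = { 'e' }
  Y → + -: FIRST = { '+' }
L has only one production, so no FIRST/FIRST conflict is possible there.

Conflict for S: S → Y and S → -
  Overlap: { '-' }
Conflict for Y: Y → D Y S and Y → + -
  Overlap: { '+' }

Answer: Yes. S → Y / S → '-' on { '-' }; Y → D Y S / Y → '+' '-' on { '+' }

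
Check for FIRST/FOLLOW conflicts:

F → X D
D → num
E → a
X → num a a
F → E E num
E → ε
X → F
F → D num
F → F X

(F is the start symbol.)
A FIRST/FOLLOW conflict occurs when a non-terminal N has a nullable alternative N → β (β ⇒* ε) and another alternative N → α with FIRST(α) ∩ FOLLOW(N) ≠ ∅: on such a lookahead the parser cannot decide between expanding α and letting N vanish via β.

Nullable non-terminals: E.

E: nullable alternative(s) E → ε; FOLLOW(E) = { 'a', 'num' }
  E → a: FIRST \ {ε} = { 'a' } — overlaps FOLLOW(E) on { 'a' }: CONFLICT
  E → ε: FIRST \ {ε} = { } — this is the only nullable alternative, skip

D, F, X have no nullable alternative, so no FIRST/FOLLOW check is needed there.

So the grammar has 1 FIRST/FOLLOW conflict (marked CONFLICT above).

Answer: Yes. E → a with FOLLOW(E) on { 'a' }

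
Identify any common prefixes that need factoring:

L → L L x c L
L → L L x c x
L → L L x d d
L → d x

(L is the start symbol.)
Left-factoring is needed when two productions for the same non-terminal
share a common prefix on the right-hand side.

Productions for L:
  L → L L x c L
  L → L L x c x
  L → L L x d d
  L → d x

Found common prefix 'L L x' in productions for L

Answer: Yes, L has productions with common prefix 'L L x'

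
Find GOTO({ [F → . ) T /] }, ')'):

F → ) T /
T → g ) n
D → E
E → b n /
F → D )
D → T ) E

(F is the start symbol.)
{ [F → ) . T /], [T → . g ) n] }

GOTO(I, ')') = CLOSURE({ [A → αX.β] : [A → α.Xβ] ∈ I, X = ')' })

Items with dot before ')', with the dot advanced:
  [F → . ) T /] → [F → ) . T /]
Closure of the advanced items:
  [F → ) . T /] has the dot before T: add [T → . g ) n]

GOTO = { [F → ) . T /], [T → . g ) n] }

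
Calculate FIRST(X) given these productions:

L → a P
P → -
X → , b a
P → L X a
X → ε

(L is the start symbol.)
{ ',', ε }

To compute FIRST(X), examine every production with X on the left-hand side, reading each right-hand side left to right until a non-nullable symbol is reached.

From X → , b a:
  - ',' is a terminal: add ',' and stop
From X → ε:
  - ε-production, so ε ∈ FIRST(X)

Collecting: FIRST(X) = { ',', ε }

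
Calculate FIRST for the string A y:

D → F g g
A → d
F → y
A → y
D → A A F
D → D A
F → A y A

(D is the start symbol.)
{ 'd', 'y' }

FIRST sets of the non-terminals involved (from the grammar, by fixed-point iteration):
  FIRST(A) = { 'd', 'y' }

To compute FIRST(A y), process the symbols left to right:
Symbol A is a non-terminal. Add FIRST(A) \ {ε} = { 'd', 'y' }
A is not nullable (ε ∉ FIRST(A)), so stop here.
FIRST(A y) = { 'd', 'y' }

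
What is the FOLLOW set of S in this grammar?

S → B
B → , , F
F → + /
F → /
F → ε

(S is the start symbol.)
{ $ }

To compute FOLLOW(S), find every occurrence of S on a right-hand side N → α S β: add FIRST(β) \ {ε}, and if β is empty or nullable also add FOLLOW(N). Iterate to a fixed point.

S is the start symbol, so $ ∈ FOLLOW(S).
S does not occur on any right-hand side.

Taking the union: FOLLOW(S) = { $ }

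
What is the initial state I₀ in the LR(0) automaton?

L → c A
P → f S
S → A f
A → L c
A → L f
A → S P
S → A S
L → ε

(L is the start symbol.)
{ [L → . c A], [L → .], [L' → . L] }

First, augment the grammar with L' → L
I₀ = CLOSURE({ [L' → . L] }):
  [L' → . L] has the dot before L: add [L → . c A], [L → .]
No further items can be added.

I₀ = { [L → . c A], [L → .], [L' → . L] }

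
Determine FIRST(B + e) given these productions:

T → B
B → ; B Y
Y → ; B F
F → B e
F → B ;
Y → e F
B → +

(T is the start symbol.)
FIRST sets of the non-terminals involved (from the grammar, by fixed-point iteration):
  FIRST(B) = { '+', ';' }

To compute FIRST(B + e), process the symbols left to right:
Symbol B is a non-terminal. Add FIRST(B) \ {ε} = { '+', ';' }
B is not nullable (ε ∉ FIRST(B)), so stop here.
FIRST(B + e) = { '+', ';' }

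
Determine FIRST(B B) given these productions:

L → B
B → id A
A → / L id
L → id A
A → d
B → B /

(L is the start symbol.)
FIRST sets of the non-terminals involved (from the grammar, by fixed-point iteration):
  FIRST(B) = { 'id' }

To compute FIRST(B B), process the symbols left to right:
Symbol B is a non-terminal. Add FIRST(B) \ {ε} = { 'id' }
B is not nullable (ε ∉ FIRST(B)), so stop here.
FIRST(B B) = { 'id' }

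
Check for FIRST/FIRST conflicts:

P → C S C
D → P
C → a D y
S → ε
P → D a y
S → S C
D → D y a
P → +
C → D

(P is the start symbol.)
Yes. P → C S C / P → D a y on { '+', 'a' }; P → C S C / P → '+' on { '+' }; P → D a y / P → '+' on { '+' }; D → P / D → D y a on { '+', 'a' }; C → a D y / C → D on { 'a' }

A FIRST/FIRST conflict occurs when two productions N → α and N → β for the same non-terminal have FIRST(α) ∩ FIRST(β) ≠ ∅ (with ε ∈ FIRST of a nullable right-hand side, so two nullable alternatives also conflict).

FIRST sets of the non-terminals at (or reachable through a nullable prefix from) the front of some alternative:
  FIRST(C) = { '+', 'a' }
  FIRST(D) = { '+', 'a' }
  FIRST(P) = { '+', 'a' }
  FIRST(S) = { '+', 'a', ε }

Productions for P:
  P → C S C: FIRST = { '+', 'a' }
  P → D a y: FIRST = { '+', 'a' }
  P → +: FIRST = { '+' }
Productions for D:
  D → P: FIRST = { '+', 'a' }
  D → D y a: FIRST = { '+', 'a' }
Productions for C:
  C → a D y: FIRST = { 'a' }
  C → D: FIRST = { '+', 'a' }
Productions for S:
  S → ε: FIRST = { ε }
  S → S C: FIRST = { '+', 'a' }

Conflict for P: P → C S C and P → D a y
  Overlap: { '+', 'a' }
Conflict for P: P → C S C and P → +
  Overlap: { '+' }
Conflict for P: P → D a y and P → +
  Overlap: { '+' }
Conflict for D: D → P and D → D y a
  Overlap: { '+', 'a' }
Conflict for C: C → a D y and C → D
  Overlap: { 'a' }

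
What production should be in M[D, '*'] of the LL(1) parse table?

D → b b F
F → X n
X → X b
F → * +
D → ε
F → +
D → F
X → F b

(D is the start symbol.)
D → F

To find M[D, '*'], we find productions for D where '*' is in the predict set (PREDICT(N → α) = (FIRST(α) \ {ε}) ∪ (FOLLOW(N) if α ⇒* ε)).

Relevant sets:
  FIRST(F) = { '*', '+' }
  FOLLOW(D) = { $ }

D → b b F: PREDICT = { 'b' }
D → ε: PREDICT = { $ }
D → F: PREDICT = { '*', '+' }
  '*' is in predict set, so this production goes in M[D, '*']

M[D, '*'] = D → F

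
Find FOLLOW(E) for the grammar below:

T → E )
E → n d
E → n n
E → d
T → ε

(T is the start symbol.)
{ ')' }

To compute FOLLOW(E), find every occurrence of E on a right-hand side N → α E β: add FIRST(β) \ {ε}, and if β is empty or nullable also add FOLLOW(N). Iterate to a fixed point.

In T → E ): E is followed by ')', add FIRST(')') \ {ε} = { ')' }

Taking the union: FOLLOW(E) = { ')' }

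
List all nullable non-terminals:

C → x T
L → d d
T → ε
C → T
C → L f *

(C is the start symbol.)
{ 'C', 'T' }

ε-productions: T → ε
So T is immediately nullable.
C → T: every symbol on the right is nullable, so C is nullable too.
No further non-terminal can be added: every production for the remaining non-terminals contains a terminal or a non-nullable non-terminal.
Nullable = { 'C', 'T' }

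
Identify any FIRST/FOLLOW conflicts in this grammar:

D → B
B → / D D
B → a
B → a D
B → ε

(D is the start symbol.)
A FIRST/FOLLOW conflict occurs when a non-terminal N has a nullable alternative N → β (β ⇒* ε) and another alternative N → α with FIRST(α) ∩ FOLLOW(N) ≠ ∅: on such a lookahead the parser cannot decide between expanding α and letting N vanish via β.

Nullable non-terminals: B, D.

B: nullable alternative(s) B → ε; FOLLOW(B) = { $, '/', 'a' }
  B → / D D: FIRST \ {ε} = { '/' } — overlaps FOLLOW(B) on { '/' }: CONFLICT
  B → a: FIRST \ {ε} = { 'a' } — overlaps FOLLOW(B) on { 'a' }: CONFLICT
  B → a D: FIRST \ {ε} = { 'a' } — overlaps FOLLOW(B) on { 'a' }: CONFLICT
  B → ε: FIRST \ {ε} = { } — this is the only nullable alternative, skip
D has a nullable alternative but only one production, so nothing to check.

So the grammar has 3 FIRST/FOLLOW conflicts (marked CONFLICT above).

Answer: Yes. B → '/' D D with FOLLOW(B) on { '/' }; B → a with FOLLOW(B) on { 'a' }; B → a D with FOLLOW(B) on { 'a' }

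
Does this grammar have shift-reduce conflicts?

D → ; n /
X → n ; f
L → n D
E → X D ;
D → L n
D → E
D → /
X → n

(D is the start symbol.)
Augment with D' → D and build the canonical LR(0) collection (I0 = CLOSURE({[D' → . D]}), then GOTO on every symbol after a dot until no new states appear). It has 16 states:
  I0: { [D → . /], [D → . ; n /], [D → . E], [D → . L n], [D' → . D], [E → . X D ;], [L → . n D], [X → . n ; f], [X → . n] }  — shift
  I1: { [D → / .] }  — reduce
  I2: { [D → ; . n /] }  — shift
  I3: { [D' → D .] }  — accept
  I4: { [D → E .] }  — reduce
  I5: { [D → L . n] }  — shift
  I6: { [D → . /], [D → . ; n /], [D → . E], [D → . L n], [E → . X D ;], [E → X . D ;], [L → . n D], [X → . n ; f], [X → . n] }  — shift
  I7: { [D → . /], [D → . ; n /], [D → . E], [D → . L n], [E → . X D ;], [L → . n D], [L → n . D], [X → . n ; f], [X → . n], [X → n . ; f], [X → n .] }  — shift, reduce
  I8: { [D → ; . n /], [X → n ; . f] }  — shift
  I9: { [L → n D .] }  — reduce
  I10: { [X → n ; f .] }  — reduce
  I11: { [D → ; n . /] }  — shift
  I12: { [D → ; n / .] }  — reduce
  I13: { [E → X D . ;] }  — shift
  I14: { [E → X D ; .] }  — reduce
  I15: { [D → L n .] }  — reduce

I7 contains reduce item [X → n .] and shift items [D → . /], [D → . ; n /], [L → . n D], [X → . n], [X → . n ; f], [X → n . ; f] — shift-reduce conflict.

Answer: Yes — I7: [X → n .] vs [D → . /]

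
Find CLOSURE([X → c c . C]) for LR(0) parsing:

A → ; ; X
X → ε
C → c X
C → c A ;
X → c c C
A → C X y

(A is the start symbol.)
{ [C → . c A ;], [C → . c X], [X → c c . C] }

Start with: [X → c c . C]
  [X → c c . C] has the dot before C: add [C → . c X], [C → . c A ;]
No further items can be added.

CLOSURE = { [C → . c A ;], [C → . c X], [X → c c . C] }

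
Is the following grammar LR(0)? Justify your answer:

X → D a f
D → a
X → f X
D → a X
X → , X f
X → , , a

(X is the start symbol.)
No. Shift-reduce conflict between [D → a .] and [D → . a]

A grammar is LR(0) if no state in the canonical LR(0) collection has:
  - both a shift item (dot before a terminal) and a complete item (shift-reduce conflict), or
  - two or more complete items (reduce-reduce conflict; the accept item [X' → X .] counts as a complete item here).

Augment with X' → X and build the canonical LR(0) collection (I0 = CLOSURE({[X' → . X]}), then GOTO on every symbol after a dot until no new states appear). It has 14 states:
  I0: { [D → . a X], [D → . a], [X → . , , a], [X → . , X f], [X → . D a f], [X → . f X], [X' → . X] }  — shift
  I1: { [D → . a X], [D → . a], [X → , . , a], [X → , . X f], [X → . , , a], [X → . , X f], [X → . D a f], [X → . f X] }  — shift
  I2: { [X → D . a f] }  — shift
  I3: { [X' → X .] }  — accept
  I4: { [D → . a X], [D → . a], [D → a . X], [D → a .], [X → . , , a], [X → . , X f], [X → . D a f], [X → . f X] }  — shift, reduce
  I5: { [D → . a X], [D → . a], [X → . , , a], [X → . , X f], [X → . D a f], [X → . f X], [X → f . X] }  — shift
  I6: { [X → f X .] }  — reduce
  I7: { [D → a X .] }  — reduce
  I8: { [X → D a . f] }  — shift
  I9: { [X → D a f .] }  — reduce
  I10: { [D → . a X], [D → . a], [X → , , . a], [X → , . , a], [X → , . X f], [X → . , , a], [X → . , X f], [X → . D a f], [X → . f X] }  — shift
  I11: { [X → , X . f] }  — shift
  I12: { [X → , X f .] }  — reduce
  I13: { [D → . a X], [D → . a], [D → a . X], [D → a .], [X → , , a .], [X → . , , a], [X → . , X f], [X → . D a f], [X → . f X] }  — shift, 2 reduces

Conflict in state I4:
  Shift-reduce conflict between [D → a .] and [D → . a]
So the grammar is NOT LR(0).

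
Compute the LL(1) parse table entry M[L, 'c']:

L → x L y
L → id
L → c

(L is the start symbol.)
L → c

To find M[L, 'c'], we find productions for L where 'c' is in the predict set (PREDICT(N → α) = (FIRST(α) \ {ε}) ∪ (FOLLOW(N) if α ⇒* ε)).

L → x L y: PREDICT = { 'x' }
L → id: PREDICT = { 'id' }
L → c: PREDICT = { 'c' }
  'c' is in predict set, so this production goes in M[L, 'c']

M[L, 'c'] = L → c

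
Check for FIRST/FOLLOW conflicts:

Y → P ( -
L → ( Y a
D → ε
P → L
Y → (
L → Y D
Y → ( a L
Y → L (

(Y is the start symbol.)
No FIRST/FOLLOW conflicts.

A FIRST/FOLLOW conflict occurs when a non-terminal N has a nullable alternative N → β (β ⇒* ε) and another alternative N → α with FIRST(α) ∩ FOLLOW(N) ≠ ∅: on such a lookahead the parser cannot decide between expanding α and letting N vanish via β.

Nullable non-terminals: D.
D has a nullable alternative but only one production, so nothing to check.

L, P, Y have no nullable alternative, so no FIRST/FOLLOW check is needed there.

No FIRST/FOLLOW conflicts found.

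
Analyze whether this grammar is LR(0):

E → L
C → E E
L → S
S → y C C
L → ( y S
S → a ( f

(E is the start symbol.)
A grammar is LR(0) if no state in the canonical LR(0) collection has:
  - both a shift item (dot before a terminal) and a complete item (shift-reduce conflict), or
  - two or more complete items (reduce-reduce conflict; the accept item [E' → E .] counts as a complete item here).

Augment with E' → E and build the canonical LR(0) collection (I0 = CLOSURE({[E' → . E]}), then GOTO on every symbol after a dot until no new states appear). It has 15 states:
  I0: { [E → . L], [E' → . E], [L → . ( y S], [L → . S], [S → . a ( f], [S → . y C C] }  — shift
  I1: { [L → ( . y S] }  — shift
  I2: { [E' → E .] }  — accept
  I3: { [E → L .] }  — reduce
  I4: { [L → S .] }  — reduce
  I5: { [S → a . ( f] }  — shift
  I6: { [C → . E E], [E → . L], [L → . ( y S], [L → . S], [S → . a ( f], [S → . y C C], [S → y . C C] }  — shift
  I7: { [C → . E E], [E → . L], [L → . ( y S], [L → . S], [S → . a ( f], [S → . y C C], [S → y C . C] }  — shift
  I8: { [C → E . E], [E → . L], [L → . ( y S], [L → . S], [S → . a ( f], [S → . y C C] }  — shift
  I9: { [C → E E .] }  — reduce
  I10: { [S → y C C .] }  — reduce
  I11: { [S → a ( . f] }  — shift
  I12: { [S → a ( f .] }  — reduce
  I13: { [L → ( y . S], [S → . a ( f], [S → . y C C] }  — shift
  I14: { [L → ( y S .] }  — reduce

Every state is either a pure shift/goto state or contains exactly one complete item and nothing to shift — no conflicts. The grammar is LR(0).

Answer: Yes, the grammar is LR(0)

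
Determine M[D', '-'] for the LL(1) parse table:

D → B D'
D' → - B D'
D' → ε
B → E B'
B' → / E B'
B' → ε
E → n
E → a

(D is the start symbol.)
To find M[D', '-'], we find productions for D' where '-' is in the predict set (PREDICT(N → α) = (FIRST(α) \ {ε}) ∪ (FOLLOW(N) if α ⇒* ε)).

Relevant sets:
  FOLLOW(D') = { $ }

D' → - B D': PREDICT = { '-' }
  '-' is in predict set, so this production goes in M[D', '-']
D' → ε: PREDICT = { $ }

M[D', '-'] = D' → - B D'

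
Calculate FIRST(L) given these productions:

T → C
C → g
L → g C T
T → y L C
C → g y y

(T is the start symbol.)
From L → g C T:
  - g is a terminal: add 'g' and stop

Collecting: FIRST(L) = { 'g' }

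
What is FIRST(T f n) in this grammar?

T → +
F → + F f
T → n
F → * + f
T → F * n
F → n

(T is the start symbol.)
{ '*', '+', 'n' }

FIRST sets of the non-terminals involved (from the grammar, by fixed-point iteration):
  FIRST(T) = { '*', '+', 'n' }

To compute FIRST(T f n), process the symbols left to right:
Symbol T is a non-terminal. Add FIRST(T) \ {ε} = { '*', '+', 'n' }
T is not nullable (ε ∉ FIRST(T)), so stop here.
FIRST(T f n) = { '*', '+', 'n' }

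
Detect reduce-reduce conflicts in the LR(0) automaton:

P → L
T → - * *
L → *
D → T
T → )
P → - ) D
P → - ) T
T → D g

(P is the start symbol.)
A reduce-reduce conflict occurs when an LR(0) state has two complete items [A → α .] and [B → β .] — both call for a reduction, and with no lookahead the parser cannot choose between them.

Augment with P' → P and build the canonical LR(0) collection (I0 = CLOSURE({[P' → . P]}), then GOTO on every symbol after a dot until no new states appear). It has 13 states:
  I0: { [L → . *], [P → . - ) D], [P → . - ) T], [P → . L], [P' → . P] }  — shift
  I1: { [L → * .] }  — reduce
  I2: { [P → - . ) D], [P → - . ) T] }  — shift
  I3: { [P → L .] }  — reduce
  I4: { [P' → P .] }  — accept
  I5: { [D → . T], [P → - ) . D], [P → - ) . T], [T → . )], [T → . - * *], [T → . D g] }  — shift
  I6: { [T → ) .] }  — reduce
  I7: { [T → - . * *] }  — shift
  I8: { [P → - ) D .], [T → D . g] }  — shift, reduce
  I9: { [D → T .], [P → - ) T .] }  — 2 reduces
  I10: { [T → D g .] }  — reduce
  I11: { [T → - * . *] }  — shift
  I12: { [T → - * * .] }  — reduce

I9 contains complete items [D → T .], [P → - ) T .] — reduce-reduce conflict.

Answer: Yes — I9: [D → T .] vs [P → - ) T .]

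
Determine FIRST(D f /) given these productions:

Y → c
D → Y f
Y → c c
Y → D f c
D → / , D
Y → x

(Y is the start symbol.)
FIRST sets of the non-terminals involved (from the grammar, by fixed-point iteration):
  FIRST(D) = { '/', 'c', 'x' }

To compute FIRST(D f /), process the symbols left to right:
Symbol D is a non-terminal. Add FIRST(D) \ {ε} = { '/', 'c', 'x' }
D is not nullable (ε ∉ FIRST(D)), so stop here.
FIRST(D f /) = { '/', 'c', 'x' }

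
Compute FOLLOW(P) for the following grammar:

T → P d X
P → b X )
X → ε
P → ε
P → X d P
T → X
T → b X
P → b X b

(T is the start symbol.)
To compute FOLLOW(P), find every occurrence of P on a right-hand side N → α P β: add FIRST(β) \ {ε}, and if β is empty or nullable also add FOLLOW(N). Iterate to a fixed point.

In T → P d X: P is followed by d X, add FIRST(d X) \ {ε} = { 'd' }
In P → X d P: P is at the end; this adds FOLLOW(P) to itself — nothing new

Taking the union: FOLLOW(P) = { 'd' }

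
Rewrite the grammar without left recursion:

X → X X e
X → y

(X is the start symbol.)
X is directly left-recursive. The standard transformation for
  A → A α₁ | ... | A α_m | β₁ | ... | β_n
is
  A  → β₁ A' | ... | β_n A'
  A' → α₁ A' | ... | α_m A' | ε

X → y becomes X → y X'
X → X X e becomes X' → X e X'
Add X' → ε

Resulting grammar:
X → y X'
X' → X e X'
X' → ε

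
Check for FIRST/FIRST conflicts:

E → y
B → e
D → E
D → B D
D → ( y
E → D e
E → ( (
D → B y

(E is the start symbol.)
FIRST sets of the non-terminals at (or reachable through a nullable prefix from) the front of some alternative:
  FIRST(D) = { '(', 'e', 'y' }
  FIRST(E) = { '(', 'e', 'y' }
  FIRST(B) = { 'e' }

Productions for E:
  E → y: FIRST = { 'y' }
  E → D e: FIRST = { '(', 'e', 'y' }
  E → ( (: FIRST = { '(' }
Productions for D:
  D → E: FIRST = { '(', 'e', 'y' }
  D → B D: FIRST = { 'e' }
  D → ( y: FIRST = { '(' }
  D → B y: FIRST = { 'e' }
B has only one production, so no FIRST/FIRST conflict is possible there.

Conflict for E: E → y and E → D e
  Overlap: { 'y' }
Conflict for E: E → D e and E → ( (
  Overlap: { '(' }
Conflict for D: D → E and D → B D
  Overlap: { 'e' }
Conflict for D: D → E and D → ( y
  Overlap: { '(' }
Conflict for D: D → E and D → B y
  Overlap: { 'e' }
Conflict for D: D → B D and D → B y
  Overlap: { 'e' }

Answer: Yes. E → y / E → D e on { 'y' }; E → D e / E → '(' '(' on { '(' }; D → E / D → B D on { 'e' }; D → E / D → '(' y on { '(' }; D → E / D → B y on { 'e' }; D → B D / D → B y on { 'e' }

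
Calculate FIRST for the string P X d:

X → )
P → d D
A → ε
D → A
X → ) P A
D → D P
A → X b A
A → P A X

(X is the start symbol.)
{ 'd' }

FIRST sets of the non-terminals involved (from the grammar, by fixed-point iteration):
  FIRST(P) = { 'd' }

To compute FIRST(P X d), process the symbols left to right:
Symbol P is a non-terminal. Add FIRST(P) \ {ε} = { 'd' }
P is not nullable (ε ∉ FIRST(P)), so stop here.
FIRST(P X d) = { 'd' }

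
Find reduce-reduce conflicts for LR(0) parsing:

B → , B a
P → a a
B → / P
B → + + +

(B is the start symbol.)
No reduce-reduce conflicts

Augment with B' → B and build the canonical LR(0) collection (I0 = CLOSURE({[B' → . B]}), then GOTO on every symbol after a dot until no new states appear). It has 12 states:
  I0: { [B → . + + +], [B → . , B a], [B → . / P], [B' → . B] }  — shift
  I1: { [B → + . + +] }  — shift
  I2: { [B → , . B a], [B → . + + +], [B → . , B a], [B → . / P] }  — shift
  I3: { [B → / . P], [P → . a a] }  — shift
  I4: { [B' → B .] }  — accept
  I5: { [B → / P .] }  — reduce
  I6: { [P → a . a] }  — shift
  I7: { [P → a a .] }  — reduce
  I8: { [B → , B . a] }  — shift
  I9: { [B → , B a .] }  — reduce
  I10: { [B → + + . +] }  — shift
  I11: { [B → + + + .] }  — reduce

No state contains more than one complete item.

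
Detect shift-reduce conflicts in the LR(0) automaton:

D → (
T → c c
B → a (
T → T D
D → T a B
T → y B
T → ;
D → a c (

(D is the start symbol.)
A shift-reduce conflict occurs when an LR(0) state has both:
  - a complete (reduce) item [A → α .] (dot at the end), and
  - a shift item [B → β . c γ] (dot before a terminal).

Augment with D' → D and build the canonical LR(0) collection (I0 = CLOSURE({[D' → . D]}), then GOTO on every symbol after a dot until no new states appear). It has 17 states:
  I0: { [D → . (], [D → . T a B], [D → . a c (], [D' → . D], [T → . ;], [T → . T D], [T → . c c], [T → . y B] }  — shift
  I1: { [D → ( .] }  — reduce
  I2: { [T → ; .] }  — reduce
  I3: { [D' → D .] }  — accept
  I4: { [D → . (], [D → . T a B], [D → . a c (], [D → T . a B], [T → . ;], [T → . T D], [T → . c c], [T → . y B], [T → T . D] }  — shift
  I5: { [D → a . c (] }  — shift
  I6: { [T → c . c] }  — shift
  I7: { [B → . a (], [T → y . B] }  — shift
  I8: { [T → y B .] }  — reduce
  I9: { [B → a . (] }  — shift
  I10: { [B → a ( .] }  — reduce
  I11: { [T → c c .] }  — reduce
  I12: { [D → a c . (] }  — shift
  I13: { [D → a c ( .] }  — reduce
  I14: { [T → T D .] }  — reduce
  I15: { [B → . a (], [D → T a . B], [D → a . c (] }  — shift
  I16: { [D → T a B .] }  — reduce

No state contains both a complete item and a shift item.

Answer: No shift-reduce conflicts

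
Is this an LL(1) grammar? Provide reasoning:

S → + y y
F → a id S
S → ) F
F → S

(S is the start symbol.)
Relevant sets:
  FIRST(S) = { ')', '+' }

For S:
  PREDICT(S → '+' y y) = { '+' }
  PREDICT(S → ')' F) = { ')' }
For F:
  PREDICT(F → a id S) = { 'a' }
  PREDICT(F → S) = { ')', '+' }

All predict sets are disjoint. The grammar IS LL(1).

Answer: Yes, the grammar is LL(1).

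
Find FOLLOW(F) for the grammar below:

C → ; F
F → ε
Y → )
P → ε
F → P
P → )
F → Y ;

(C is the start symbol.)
{ $ }

To compute FOLLOW(F), find every occurrence of F on a right-hand side N → α F β: add FIRST(β) \ {ε}, and if β is empty or nullable also add FOLLOW(N). Iterate to a fixed point.

In C → ; F: F is at the end, add FOLLOW(C)

The FOLLOW sets referred to above (computed the same way, to a fixed point):
  FOLLOW(C) = { $ }

Taking the union: FOLLOW(F) = { $ }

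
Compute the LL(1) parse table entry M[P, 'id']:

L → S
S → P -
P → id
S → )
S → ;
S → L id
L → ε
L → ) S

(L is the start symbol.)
P → id

To find M[P, 'id'], we find productions for P where 'id' is in the predict set (PREDICT(N → α) = (FIRST(α) \ {ε}) ∪ (FOLLOW(N) if α ⇒* ε)).

P → id: PREDICT = { 'id' }
  'id' is in predict set, so this production goes in M[P, 'id']

M[P, 'id'] = P → id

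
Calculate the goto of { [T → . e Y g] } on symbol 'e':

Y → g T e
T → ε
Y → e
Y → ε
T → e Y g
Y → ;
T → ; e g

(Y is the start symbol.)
GOTO(I, 'e') = CLOSURE({ [A → αX.β] : [A → α.Xβ] ∈ I, X = 'e' })

Items with dot before 'e', with the dot advanced:
  [T → . e Y g] → [T → e . Y g]
Closure of the advanced items:
  [T → e . Y g] has the dot before Y: add [Y → . g T e], [Y → . e], [Y → .], [Y → . ;]

GOTO = { [T → e . Y g], [Y → . ;], [Y → . e], [Y → . g T e], [Y → .] }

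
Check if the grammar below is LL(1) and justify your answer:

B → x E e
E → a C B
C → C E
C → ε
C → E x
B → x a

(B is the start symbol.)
A grammar is LL(1) if for each non-terminal N with multiple productions, the predict sets of those productions are pairwise disjoint, where PREDICT(N → α) = (FIRST(α) \ {ε}) ∪ (FOLLOW(N) if α ⇒* ε).

Relevant sets:
  FIRST(C) = { 'a', ε }
  FIRST(E) = { 'a' }
  FOLLOW(C) = { 'a', 'x' }

For B:
  PREDICT(B → x E e) = { 'x' }
  PREDICT(B → x a) = { 'x' }
For C:
  PREDICT(C → C E) = { 'a' }
  PREDICT(C → ε) = { 'a', 'x' }
  PREDICT(C → E x) = { 'a' }
E has a single production, so nothing to check there.

Conflict found: Predict set conflict for B: { 'x' }
The grammar is NOT LL(1).

Answer: No. Predict set conflict for B: { 'x' }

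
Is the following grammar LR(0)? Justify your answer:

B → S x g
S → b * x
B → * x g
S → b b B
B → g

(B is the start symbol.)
A grammar is LR(0) if no state in the canonical LR(0) collection has:
  - both a shift item (dot before a terminal) and a complete item (shift-reduce conflict), or
  - two or more complete items (reduce-reduce conflict; the accept item [B' → B .] counts as a complete item here).

Augment with B' → B and build the canonical LR(0) collection (I0 = CLOSURE({[B' → . B]}), then GOTO on every symbol after a dot until no new states appear). It has 14 states:
  I0: { [B → . * x g], [B → . S x g], [B → . g], [B' → . B], [S → . b * x], [S → . b b B] }  — shift
  I1: { [B → * . x g] }  — shift
  I2: { [B' → B .] }  — accept
  I3: { [B → S . x g] }  — shift
  I4: { [S → b . * x], [S → b . b B] }  — shift
  I5: { [B → g .] }  — reduce
  I6: { [S → b * . x] }  — shift
  I7: { [B → . * x g], [B → . S x g], [B → . g], [S → . b * x], [S → . b b B], [S → b b . B] }  — shift
  I8: { [S → b b B .] }  — reduce
  I9: { [S → b * x .] }  — reduce
  I10: { [B → S x . g] }  — shift
  I11: { [B → S x g .] }  — reduce
  I12: { [B → * x . g] }  — shift
  I13: { [B → * x g .] }  — reduce

Every state is either a pure shift/goto state or contains exactly one complete item and nothing to shift — no conflicts. The grammar is LR(0).

Answer: Yes, the grammar is LR(0)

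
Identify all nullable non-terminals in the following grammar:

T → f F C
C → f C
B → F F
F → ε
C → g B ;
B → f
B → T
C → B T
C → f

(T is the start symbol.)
A non-terminal is nullable if it can derive ε (the empty string): either it has an ε-production, or it has a production whose right-hand side consists entirely of nullable non-terminals.

ε-productions: F → ε
So F is immediately nullable.
B → F F: every symbol on the right is nullable, so B is nullable too.
No further non-terminal can be added: every production for the remaining non-terminals contains a terminal or a non-nullable non-terminal.
Nullable = { 'B', 'F' }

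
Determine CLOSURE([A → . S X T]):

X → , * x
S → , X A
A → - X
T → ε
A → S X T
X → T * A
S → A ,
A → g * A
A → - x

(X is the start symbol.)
Start with: [A → . S X T]
  [A → . S X T] has the dot before S: add [S → . , X A], [S → . A ,]
  [S → . A ,] has the dot before A: add [A → . - X], [A → . g * A], [A → . - x]
No further items can be added.

CLOSURE = { [A → . - X], [A → . - x], [A → . S X T], [A → . g * A], [S → . , X A], [S → . A ,] }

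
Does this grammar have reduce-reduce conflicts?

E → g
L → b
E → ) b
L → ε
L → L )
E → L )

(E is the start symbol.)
A reduce-reduce conflict occurs when an LR(0) state has two complete items [A → α .] and [B → β .] — both call for a reduction, and with no lookahead the parser cannot choose between them.

Augment with E' → E and build the canonical LR(0) collection (I0 = CLOSURE({[E' → . E]}), then GOTO on every symbol after a dot until no new states appear). It has 8 states:
  I0: { [E → . ) b], [E → . L )], [E → . g], [E' → . E], [L → . L )], [L → . b], [L → .] }  — shift, reduce
  I1: { [E → ) . b] }  — shift
  I2: { [E' → E .] }  — accept
  I3: { [E → L . )], [L → L . )] }  — shift
  I4: { [L → b .] }  — reduce
  I5: { [E → g .] }  — reduce
  I6: { [E → L ) .], [L → L ) .] }  — 2 reduces
  I7: { [E → ) b .] }  — reduce

I6 contains complete items [E → L ) .], [L → L ) .] — reduce-reduce conflict.

Answer: Yes — I6: [E → L ) .] vs [L → L ) .]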